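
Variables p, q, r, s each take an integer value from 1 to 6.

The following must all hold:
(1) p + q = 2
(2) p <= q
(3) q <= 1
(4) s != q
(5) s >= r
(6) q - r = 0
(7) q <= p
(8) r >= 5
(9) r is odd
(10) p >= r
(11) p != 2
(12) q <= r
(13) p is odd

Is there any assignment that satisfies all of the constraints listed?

From constraints 8 and 10: p ≥ r and r ≥ 5, so p ≥ 5. From constraints 2 and 3: p ≤ q and q ≤ 1, so p ≤ 1. But 1 < 5, so no value of p works.

Unsatisfiable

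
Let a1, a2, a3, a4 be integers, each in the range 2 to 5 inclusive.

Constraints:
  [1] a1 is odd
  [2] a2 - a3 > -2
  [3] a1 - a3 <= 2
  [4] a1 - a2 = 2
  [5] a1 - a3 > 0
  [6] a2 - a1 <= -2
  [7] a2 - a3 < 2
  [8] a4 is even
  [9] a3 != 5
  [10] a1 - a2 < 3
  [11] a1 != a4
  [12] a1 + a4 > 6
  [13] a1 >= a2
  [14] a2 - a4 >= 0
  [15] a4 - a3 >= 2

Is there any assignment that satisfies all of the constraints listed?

Constraints 3, 6, 14, and 15 give a4 − a3 ≥ 2, a3 − a1 ≥ -2, a1 − a2 ≥ 2, a2 − a4 ≥ 0.
Adding all 4 inequalities: the left sides telescope to 0, and the right sides sum to 2 + (-2) + 2 + 0 = 2. So 0 ≥ 2, which is false.

Unsatisfiable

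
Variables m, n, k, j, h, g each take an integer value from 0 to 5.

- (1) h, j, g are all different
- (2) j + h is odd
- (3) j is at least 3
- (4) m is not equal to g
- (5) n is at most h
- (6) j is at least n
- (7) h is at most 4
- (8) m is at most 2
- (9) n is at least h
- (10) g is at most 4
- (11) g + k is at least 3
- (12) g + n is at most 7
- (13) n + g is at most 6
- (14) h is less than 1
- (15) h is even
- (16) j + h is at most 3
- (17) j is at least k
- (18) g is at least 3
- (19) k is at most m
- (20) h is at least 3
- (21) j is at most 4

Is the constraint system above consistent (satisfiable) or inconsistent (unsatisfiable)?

Constraints 3, 7, 10, 18, 20, and 21 confine each of h, j, g to the 2 values {3, 4}.
Constraint 1 requires all 3 of them to be distinct, but only 2 values are available — impossible by the pigeonhole principle.

Unsatisfiable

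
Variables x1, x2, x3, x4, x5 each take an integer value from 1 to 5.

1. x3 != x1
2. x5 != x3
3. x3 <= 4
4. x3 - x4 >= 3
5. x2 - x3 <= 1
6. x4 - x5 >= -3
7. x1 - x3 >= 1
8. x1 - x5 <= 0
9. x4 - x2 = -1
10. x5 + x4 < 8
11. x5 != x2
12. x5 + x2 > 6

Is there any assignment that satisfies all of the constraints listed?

Unsatisfiable

Constraints 4, 6, 7, and 8 give x3 − x4 ≥ 3, x4 − x5 ≥ -3, x5 − x1 ≥ 0, x1 − x3 ≥ 1.
Adding all 4 inequalities: the left sides telescope to 0, and the right sides sum to 3 + (-3) + 0 + 1 = 1. So 0 ≥ 1, which is false.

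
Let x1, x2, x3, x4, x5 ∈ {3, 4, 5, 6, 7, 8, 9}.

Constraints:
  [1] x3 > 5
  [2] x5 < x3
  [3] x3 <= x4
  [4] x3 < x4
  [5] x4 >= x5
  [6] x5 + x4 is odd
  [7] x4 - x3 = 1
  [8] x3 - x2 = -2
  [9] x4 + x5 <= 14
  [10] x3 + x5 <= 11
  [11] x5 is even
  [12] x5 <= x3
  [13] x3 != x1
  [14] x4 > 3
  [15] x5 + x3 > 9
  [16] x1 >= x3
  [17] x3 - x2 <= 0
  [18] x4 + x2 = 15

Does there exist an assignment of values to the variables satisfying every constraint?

One satisfying assignment is x1 = 9, x2 = 8, x3 = 6, x4 = 7, x5 = 4.
For the less obvious constraints — constraint 7: x4 - x3 = 1; constraint 8: x3 - x2 = -2 — and the others hold by inspection.

Satisfiable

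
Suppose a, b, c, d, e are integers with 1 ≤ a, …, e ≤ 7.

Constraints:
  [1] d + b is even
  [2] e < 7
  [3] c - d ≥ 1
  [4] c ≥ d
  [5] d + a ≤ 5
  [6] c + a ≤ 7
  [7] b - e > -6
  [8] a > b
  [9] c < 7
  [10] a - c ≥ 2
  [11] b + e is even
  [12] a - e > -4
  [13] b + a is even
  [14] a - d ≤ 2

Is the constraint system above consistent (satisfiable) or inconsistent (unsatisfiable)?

Constraints 3, 10, and 14 give d − a ≥ -2, a − c ≥ 2, c − d ≥ 1.
Adding all 3 inequalities: the left sides telescope to 0, and the right sides sum to (-2) + 2 + 1 = 1. So 0 ≥ 1, which is false.

Unsatisfiable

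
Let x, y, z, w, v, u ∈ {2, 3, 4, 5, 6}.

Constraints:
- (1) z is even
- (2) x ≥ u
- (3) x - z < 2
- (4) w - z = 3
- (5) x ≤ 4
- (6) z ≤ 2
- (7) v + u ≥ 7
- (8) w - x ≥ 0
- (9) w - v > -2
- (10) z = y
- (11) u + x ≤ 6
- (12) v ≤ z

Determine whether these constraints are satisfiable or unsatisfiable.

Unsatisfiable

From constraints 6 and 12: v ≤ z ≤ 2. From constraints 2 and 5: u ≤ x ≤ 4. Hence v + u ≤ 6. But constraint 7 requires v + u ≥ 7, and 7 > 6. Contradiction.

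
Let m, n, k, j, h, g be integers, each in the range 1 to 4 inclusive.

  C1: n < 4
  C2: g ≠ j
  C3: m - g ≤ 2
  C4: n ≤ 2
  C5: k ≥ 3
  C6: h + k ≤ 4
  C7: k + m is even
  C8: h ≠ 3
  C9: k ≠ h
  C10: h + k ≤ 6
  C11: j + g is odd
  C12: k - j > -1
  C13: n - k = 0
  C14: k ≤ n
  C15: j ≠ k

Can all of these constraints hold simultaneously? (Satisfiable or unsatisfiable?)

From constraints 5 and 14: n ≥ k and k ≥ 3, so n ≥ 3. From constraint 4: n ≤ 2. But 2 < 3, so no value of n works.

Unsatisfiable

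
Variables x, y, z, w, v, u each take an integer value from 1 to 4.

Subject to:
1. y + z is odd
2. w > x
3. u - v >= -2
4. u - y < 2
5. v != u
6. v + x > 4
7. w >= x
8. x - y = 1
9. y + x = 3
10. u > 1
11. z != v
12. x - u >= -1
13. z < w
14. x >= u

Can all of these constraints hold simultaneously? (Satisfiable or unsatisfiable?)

Satisfiable

The assignment x = 2, y = 1, z = 2, w = 4, v = 4, u = 2 works:
  constraint 3 holds since u - v = -2.
  constraint 4 holds since u - y = 1.
The rest check out directly.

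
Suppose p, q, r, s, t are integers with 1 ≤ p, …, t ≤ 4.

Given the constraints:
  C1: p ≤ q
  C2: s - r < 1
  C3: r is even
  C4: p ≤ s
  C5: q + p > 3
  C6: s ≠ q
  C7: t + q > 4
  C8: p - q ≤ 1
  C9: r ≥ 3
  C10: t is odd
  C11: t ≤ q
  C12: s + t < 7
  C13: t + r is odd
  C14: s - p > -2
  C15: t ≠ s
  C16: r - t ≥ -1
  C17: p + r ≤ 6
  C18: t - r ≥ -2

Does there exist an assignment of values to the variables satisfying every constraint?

Satisfiable

Setting (p, q, r, s, t) = (2, 4, 4, 2, 3) satisfies everything: constraint 2: s - r = -2; constraint 5: q + p = 6, and the others follow.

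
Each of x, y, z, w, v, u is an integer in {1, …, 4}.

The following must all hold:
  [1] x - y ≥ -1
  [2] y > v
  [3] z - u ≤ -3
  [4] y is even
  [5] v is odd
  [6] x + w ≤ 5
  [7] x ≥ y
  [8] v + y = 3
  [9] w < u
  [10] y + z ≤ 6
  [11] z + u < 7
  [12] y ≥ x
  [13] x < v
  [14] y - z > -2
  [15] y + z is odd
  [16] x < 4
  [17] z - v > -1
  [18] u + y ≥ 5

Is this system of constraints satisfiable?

Unsatisfiable

Constraints 2, 7, and 13 give y ≤ x, x < v, v < y. Chaining: y ≤ x < v < y, which forces y < y — impossible.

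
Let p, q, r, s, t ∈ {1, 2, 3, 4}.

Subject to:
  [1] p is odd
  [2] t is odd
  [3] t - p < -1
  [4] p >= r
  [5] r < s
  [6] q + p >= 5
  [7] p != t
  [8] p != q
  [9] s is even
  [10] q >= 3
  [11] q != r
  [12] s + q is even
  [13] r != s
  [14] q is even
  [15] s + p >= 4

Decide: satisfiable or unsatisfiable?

Try p = 3, q = 4, r = 2, s = 4, t = 1.
Check constraint 3: t - p = -2; constraint 6: q + p = 7. The remaining constraints are straightforward to verify.

Satisfiable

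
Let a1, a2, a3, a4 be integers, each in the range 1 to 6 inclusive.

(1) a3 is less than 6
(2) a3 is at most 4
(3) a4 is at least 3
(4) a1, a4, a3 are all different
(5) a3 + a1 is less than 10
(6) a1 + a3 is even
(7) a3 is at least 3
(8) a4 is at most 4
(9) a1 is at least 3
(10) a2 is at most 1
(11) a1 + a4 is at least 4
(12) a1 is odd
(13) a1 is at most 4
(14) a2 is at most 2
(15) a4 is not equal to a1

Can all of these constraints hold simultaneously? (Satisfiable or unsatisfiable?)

Constraints 2, 3, 7, 8, 9, and 13 confine each of a1, a4, a3 to the 2 values {3, 4}.
Constraint 4 requires all 3 of them to be distinct, but only 2 values are available — impossible by the pigeonhole principle.

Unsatisfiable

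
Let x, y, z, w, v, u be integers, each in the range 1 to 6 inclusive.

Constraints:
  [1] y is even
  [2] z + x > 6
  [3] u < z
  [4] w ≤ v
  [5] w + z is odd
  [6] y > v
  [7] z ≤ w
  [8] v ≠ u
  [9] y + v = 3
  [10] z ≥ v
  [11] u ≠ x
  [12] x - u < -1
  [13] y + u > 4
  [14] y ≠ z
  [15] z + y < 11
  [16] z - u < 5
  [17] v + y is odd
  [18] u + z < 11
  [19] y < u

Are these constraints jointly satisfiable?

Constraints 3, 4, 6, 7, and 19 give z ≤ w, w ≤ v, v < y, y < u, u < z. Chaining: z ≤ w ≤ v < y < u < z, which forces z < z — impossible.

Unsatisfiable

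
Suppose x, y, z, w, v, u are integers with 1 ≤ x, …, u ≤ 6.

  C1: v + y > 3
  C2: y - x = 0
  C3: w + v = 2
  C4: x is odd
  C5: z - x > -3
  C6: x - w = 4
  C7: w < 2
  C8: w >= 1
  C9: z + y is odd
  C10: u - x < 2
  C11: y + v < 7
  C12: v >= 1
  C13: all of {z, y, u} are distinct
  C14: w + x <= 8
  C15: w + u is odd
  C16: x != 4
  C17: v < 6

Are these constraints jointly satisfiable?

Take x = 5, y = 5, z = 4, w = 1, v = 1, u = 6. Then constraint 1: v + y = 6; constraint 2: y - x = 0, and every other listed constraint is also met.

Satisfiable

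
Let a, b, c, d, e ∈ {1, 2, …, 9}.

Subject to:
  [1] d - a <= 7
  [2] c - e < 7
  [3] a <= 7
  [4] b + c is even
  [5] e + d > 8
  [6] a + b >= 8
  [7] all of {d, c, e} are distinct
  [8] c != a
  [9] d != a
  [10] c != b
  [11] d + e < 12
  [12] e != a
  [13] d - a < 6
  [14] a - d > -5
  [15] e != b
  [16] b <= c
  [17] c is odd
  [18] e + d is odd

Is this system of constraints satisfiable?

Try a = 2, b = 7, c = 9, d = 6, e = 3.
Check constraint 1: d - a = 4; constraint 2: c - e = 6. The remaining constraints are straightforward to verify.

Satisfiable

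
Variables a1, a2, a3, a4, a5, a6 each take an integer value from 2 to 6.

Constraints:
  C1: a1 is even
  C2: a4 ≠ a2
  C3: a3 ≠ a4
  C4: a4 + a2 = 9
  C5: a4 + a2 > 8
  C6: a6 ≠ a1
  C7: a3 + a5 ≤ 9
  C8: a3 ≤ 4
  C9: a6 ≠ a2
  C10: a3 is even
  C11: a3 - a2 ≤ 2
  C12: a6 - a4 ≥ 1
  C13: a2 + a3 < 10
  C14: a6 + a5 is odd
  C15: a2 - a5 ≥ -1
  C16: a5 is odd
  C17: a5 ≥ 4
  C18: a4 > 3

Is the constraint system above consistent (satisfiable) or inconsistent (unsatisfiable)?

The assignment a1 = 4, a2 = 4, a3 = 4, a4 = 5, a5 = 5, a6 = 6 works:
  constraint 4 holds since a4 + a2 = 9.
  constraint 5 holds since a4 + a2 = 9.
The rest check out directly.

Satisfiable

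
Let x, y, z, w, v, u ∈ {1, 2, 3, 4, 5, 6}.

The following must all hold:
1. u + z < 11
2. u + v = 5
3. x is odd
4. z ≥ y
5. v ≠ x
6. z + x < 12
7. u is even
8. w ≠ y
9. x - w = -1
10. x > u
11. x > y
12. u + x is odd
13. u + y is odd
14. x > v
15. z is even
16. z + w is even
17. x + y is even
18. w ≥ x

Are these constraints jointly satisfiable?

Satisfiable

Try x = 5, y = 3, z = 6, w = 6, v = 1, u = 4.
Check constraint 1: u + z = 10; constraint 2: u + v = 5; constraint 6: z + x = 11. The remaining constraints are straightforward to verify.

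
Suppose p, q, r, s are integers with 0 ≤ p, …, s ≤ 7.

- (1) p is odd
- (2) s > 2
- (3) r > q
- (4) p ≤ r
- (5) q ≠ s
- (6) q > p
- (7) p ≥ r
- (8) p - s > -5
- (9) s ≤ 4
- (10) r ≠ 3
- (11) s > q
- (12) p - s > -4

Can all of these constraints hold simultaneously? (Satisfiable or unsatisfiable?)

Constraints 3, 6, and 7 give r ≤ p, p < q, q < r. Chaining: r ≤ p < q < r, which forces r < r — impossible.

Unsatisfiable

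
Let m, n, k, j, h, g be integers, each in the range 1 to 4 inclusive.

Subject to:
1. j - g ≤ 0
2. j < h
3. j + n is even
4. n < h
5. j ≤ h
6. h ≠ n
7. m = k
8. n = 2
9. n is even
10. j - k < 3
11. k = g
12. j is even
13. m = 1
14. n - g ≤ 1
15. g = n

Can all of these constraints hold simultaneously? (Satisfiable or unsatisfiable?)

Constraint 13 fixes m = 1 and constraint 8 fixes n = 2. Constraints 7, 11, and 15 give m = k = g = n, so m = n. But 1 ≠ 2 — contradiction.

Unsatisfiable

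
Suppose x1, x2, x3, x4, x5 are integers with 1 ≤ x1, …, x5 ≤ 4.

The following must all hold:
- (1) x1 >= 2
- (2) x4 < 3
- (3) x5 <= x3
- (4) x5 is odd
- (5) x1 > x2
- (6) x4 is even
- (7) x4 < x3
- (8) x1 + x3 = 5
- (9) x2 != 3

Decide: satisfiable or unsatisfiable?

Satisfiable

Try x1 = 2, x2 = 1, x3 = 3, x4 = 2, x5 = 1.
Check constraint 4: x5 = 1 is odd; constraint 8: x1 + x3 = 5. The remaining constraints are straightforward to verify.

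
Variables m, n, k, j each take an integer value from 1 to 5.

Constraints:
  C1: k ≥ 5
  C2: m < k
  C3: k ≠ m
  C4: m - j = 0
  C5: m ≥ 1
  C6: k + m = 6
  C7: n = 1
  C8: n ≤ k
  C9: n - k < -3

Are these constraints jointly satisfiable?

One satisfying assignment is m = 1, n = 1, k = 5, j = 1.
For the less obvious constraints — constraint 4: m - j = 0; constraint 6: k + m = 6 — and the others hold by inspection.

Satisfiable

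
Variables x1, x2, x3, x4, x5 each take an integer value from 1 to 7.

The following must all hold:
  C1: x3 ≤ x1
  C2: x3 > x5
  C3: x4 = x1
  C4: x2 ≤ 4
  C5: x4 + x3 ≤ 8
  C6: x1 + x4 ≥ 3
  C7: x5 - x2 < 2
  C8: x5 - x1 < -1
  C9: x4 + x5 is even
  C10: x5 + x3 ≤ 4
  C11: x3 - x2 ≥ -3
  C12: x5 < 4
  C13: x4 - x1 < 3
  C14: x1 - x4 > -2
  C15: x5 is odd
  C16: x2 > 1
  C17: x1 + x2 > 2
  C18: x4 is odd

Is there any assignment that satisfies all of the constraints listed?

Satisfiable

Try x1 = 3, x2 = 2, x3 = 2, x4 = 3, x5 = 1.
Check constraint 5: x4 + x3 = 5; constraint 6: x1 + x4 = 6. The remaining constraints are straightforward to verify.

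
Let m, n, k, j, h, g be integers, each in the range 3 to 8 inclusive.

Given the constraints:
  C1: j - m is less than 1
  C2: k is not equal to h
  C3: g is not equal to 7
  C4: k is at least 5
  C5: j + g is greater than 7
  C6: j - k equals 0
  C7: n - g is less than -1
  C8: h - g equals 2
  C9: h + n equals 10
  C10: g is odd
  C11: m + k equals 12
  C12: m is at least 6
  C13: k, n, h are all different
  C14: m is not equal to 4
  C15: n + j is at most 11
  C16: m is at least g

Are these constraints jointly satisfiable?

Satisfiable

Try m = 7, n = 3, k = 5, j = 5, h = 7, g = 5.
Check constraint 1: j - m = -2; constraint 5: j + g = 10; constraint 6: j - k = 0. The remaining constraints are straightforward to verify.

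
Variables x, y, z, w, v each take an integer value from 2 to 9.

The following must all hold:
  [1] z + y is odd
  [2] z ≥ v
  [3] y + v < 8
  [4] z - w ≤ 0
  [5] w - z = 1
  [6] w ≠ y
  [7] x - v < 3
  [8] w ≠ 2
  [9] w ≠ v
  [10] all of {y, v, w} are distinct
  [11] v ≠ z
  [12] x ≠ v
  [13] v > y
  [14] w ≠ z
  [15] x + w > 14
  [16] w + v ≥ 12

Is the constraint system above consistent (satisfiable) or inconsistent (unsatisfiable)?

Setting (x, y, z, w, v) = (7, 2, 7, 8, 5) satisfies everything: constraint 3: y + v = 7; constraint 4: z - w = -1, and the others follow.

Satisfiable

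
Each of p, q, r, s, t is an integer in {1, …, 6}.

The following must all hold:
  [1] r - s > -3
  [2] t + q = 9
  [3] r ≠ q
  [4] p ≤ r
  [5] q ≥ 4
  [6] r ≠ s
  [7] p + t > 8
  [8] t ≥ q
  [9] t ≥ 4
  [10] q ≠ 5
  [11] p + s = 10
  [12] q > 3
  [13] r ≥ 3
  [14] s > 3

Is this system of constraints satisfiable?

Satisfiable

Take p = 4, q = 4, r = 5, s = 6, t = 5. Then constraint 1: r - s = -1; constraint 2: t + q = 9, and every other listed constraint is also met.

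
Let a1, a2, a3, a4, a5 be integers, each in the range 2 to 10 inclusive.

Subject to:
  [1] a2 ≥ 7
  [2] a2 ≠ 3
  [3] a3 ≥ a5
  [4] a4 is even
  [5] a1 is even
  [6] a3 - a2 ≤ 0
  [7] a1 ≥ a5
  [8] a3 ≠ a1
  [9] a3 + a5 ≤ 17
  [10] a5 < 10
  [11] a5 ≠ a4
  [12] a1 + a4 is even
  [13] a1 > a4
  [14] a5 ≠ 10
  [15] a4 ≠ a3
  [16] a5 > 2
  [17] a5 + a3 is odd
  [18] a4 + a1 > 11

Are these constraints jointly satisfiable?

Satisfiable

Setting (a1, a2, a3, a4, a5) = (10, 9, 9, 2, 8) satisfies everything: constraint 6: a3 - a2 = 0; constraint 9: a3 + a5 = 17, and the others follow.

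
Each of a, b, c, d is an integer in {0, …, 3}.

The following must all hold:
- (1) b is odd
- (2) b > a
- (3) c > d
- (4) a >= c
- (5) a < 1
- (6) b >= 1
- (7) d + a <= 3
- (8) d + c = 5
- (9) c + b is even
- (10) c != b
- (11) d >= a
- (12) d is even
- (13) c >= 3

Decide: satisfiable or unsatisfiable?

From constraints 4 and 13: a ≥ c and c ≥ 3, so a ≥ 3. From constraint 5: a ≤ 0. But 0 < 3, so no value of a works.

Unsatisfiable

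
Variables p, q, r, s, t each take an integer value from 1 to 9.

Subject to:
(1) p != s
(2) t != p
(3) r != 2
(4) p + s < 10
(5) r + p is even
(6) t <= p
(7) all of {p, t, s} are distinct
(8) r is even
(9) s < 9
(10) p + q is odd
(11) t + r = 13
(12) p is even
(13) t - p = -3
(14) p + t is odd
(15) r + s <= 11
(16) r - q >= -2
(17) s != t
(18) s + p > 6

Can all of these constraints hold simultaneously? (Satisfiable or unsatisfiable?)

Setting (p, q, r, s, t) = (8, 7, 8, 1, 5) satisfies everything: constraint 4: p + s = 9; constraint 11: t + r = 13, and the others follow.

Satisfiable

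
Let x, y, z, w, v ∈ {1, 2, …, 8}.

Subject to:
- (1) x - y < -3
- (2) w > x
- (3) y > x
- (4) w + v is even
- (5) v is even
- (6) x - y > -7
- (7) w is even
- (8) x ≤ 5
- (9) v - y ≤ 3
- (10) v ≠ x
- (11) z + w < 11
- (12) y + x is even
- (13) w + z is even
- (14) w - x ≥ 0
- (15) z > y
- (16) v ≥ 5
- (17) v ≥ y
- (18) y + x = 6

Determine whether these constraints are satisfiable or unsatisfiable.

Try x = 1, y = 5, z = 6, w = 2, v = 6.
Check constraint 1: x - y = -4; constraint 6: x - y = -4; constraint 9: v - y = 1. The remaining constraints are straightforward to verify.

Satisfiable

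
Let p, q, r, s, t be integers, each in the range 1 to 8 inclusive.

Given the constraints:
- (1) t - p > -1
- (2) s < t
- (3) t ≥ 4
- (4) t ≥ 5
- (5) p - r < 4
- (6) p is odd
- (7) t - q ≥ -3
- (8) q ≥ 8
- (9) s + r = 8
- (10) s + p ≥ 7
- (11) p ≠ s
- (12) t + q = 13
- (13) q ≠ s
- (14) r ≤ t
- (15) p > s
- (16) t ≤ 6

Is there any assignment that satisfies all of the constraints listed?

Satisfiable

Setting (p, q, r, s, t) = (5, 8, 4, 4, 5) satisfies everything: constraint 1: t - p = 0; constraint 5: p - r = 1, and the others follow.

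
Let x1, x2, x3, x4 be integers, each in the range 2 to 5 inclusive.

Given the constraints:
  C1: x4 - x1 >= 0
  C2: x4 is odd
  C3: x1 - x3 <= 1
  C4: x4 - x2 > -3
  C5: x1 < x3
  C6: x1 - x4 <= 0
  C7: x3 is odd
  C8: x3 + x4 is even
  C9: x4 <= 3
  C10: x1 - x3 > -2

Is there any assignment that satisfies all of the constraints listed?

Satisfiable

One satisfying assignment is x1 = 2, x2 = 4, x3 = 3, x4 = 3.
For the less obvious constraints — constraint 1: x4 - x1 = 1; constraint 3: x1 - x3 = -1 — and the others hold by inspection.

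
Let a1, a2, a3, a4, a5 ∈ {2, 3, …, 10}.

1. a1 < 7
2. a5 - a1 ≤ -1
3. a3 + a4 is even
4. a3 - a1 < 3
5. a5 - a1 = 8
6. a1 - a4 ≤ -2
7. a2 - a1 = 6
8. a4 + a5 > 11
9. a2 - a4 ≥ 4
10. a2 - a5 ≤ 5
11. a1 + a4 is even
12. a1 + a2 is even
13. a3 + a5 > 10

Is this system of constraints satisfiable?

Constraints 2, 6, 9, and 10 give a2 − a4 ≥ 4, a4 − a1 ≥ 2, a1 − a5 ≥ 1, a5 − a2 ≥ -5.
Adding all 4 inequalities: the left sides telescope to 0, and the right sides sum to 4 + 2 + 1 + (-5) = 2. So 0 ≥ 2, which is false.

Unsatisfiable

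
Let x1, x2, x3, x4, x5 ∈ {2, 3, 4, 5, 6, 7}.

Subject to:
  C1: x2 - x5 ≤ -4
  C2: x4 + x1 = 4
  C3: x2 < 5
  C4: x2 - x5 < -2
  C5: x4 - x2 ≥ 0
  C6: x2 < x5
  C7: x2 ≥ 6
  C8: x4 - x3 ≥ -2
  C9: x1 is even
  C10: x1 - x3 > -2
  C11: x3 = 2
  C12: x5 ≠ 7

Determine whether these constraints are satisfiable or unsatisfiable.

Unsatisfiable

From constraint 7: x2 ≥ 6. From constraint 3: x2 ≤ 4. But 4 < 6, so no value of x2 works.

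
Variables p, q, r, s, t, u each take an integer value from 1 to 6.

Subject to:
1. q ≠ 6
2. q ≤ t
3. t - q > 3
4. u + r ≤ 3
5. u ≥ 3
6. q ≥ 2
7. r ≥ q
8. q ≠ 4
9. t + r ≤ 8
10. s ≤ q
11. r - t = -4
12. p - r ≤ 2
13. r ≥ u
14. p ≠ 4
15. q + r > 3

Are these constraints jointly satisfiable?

From constraint 5: u ≥ 3. From constraints 6 and 7: r ≥ q ≥ 2. Hence u + r ≥ 5. But constraint 4 requires u + r ≤ 3, and 3 < 5. Contradiction.

Unsatisfiable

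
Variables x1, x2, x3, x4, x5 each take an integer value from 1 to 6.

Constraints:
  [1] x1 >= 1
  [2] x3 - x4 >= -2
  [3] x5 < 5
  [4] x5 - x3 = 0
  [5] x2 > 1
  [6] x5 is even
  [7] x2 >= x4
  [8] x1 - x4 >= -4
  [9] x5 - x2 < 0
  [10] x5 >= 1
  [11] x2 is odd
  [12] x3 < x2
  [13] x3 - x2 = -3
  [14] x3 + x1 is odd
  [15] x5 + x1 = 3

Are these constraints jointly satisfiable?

Satisfiable

The assignment x1 = 1, x2 = 5, x3 = 2, x4 = 3, x5 = 2 works:
  constraint 2 holds since x3 - x4 = -1.
  constraint 4 holds since x5 - x3 = 0.
The rest check out directly.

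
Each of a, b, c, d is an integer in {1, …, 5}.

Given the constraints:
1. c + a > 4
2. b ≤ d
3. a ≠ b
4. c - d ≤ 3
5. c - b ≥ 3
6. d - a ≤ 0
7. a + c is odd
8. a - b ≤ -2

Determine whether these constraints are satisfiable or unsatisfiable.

Unsatisfiable

Constraints 4, 5, 6, and 8 give a − d ≥ 0, d − c ≥ -3, c − b ≥ 3, b − a ≥ 2.
Adding all 4 inequalities: the left sides telescope to 0, and the right sides sum to 0 + (-3) + 3 + 2 = 2. So 0 ≥ 2, which is false.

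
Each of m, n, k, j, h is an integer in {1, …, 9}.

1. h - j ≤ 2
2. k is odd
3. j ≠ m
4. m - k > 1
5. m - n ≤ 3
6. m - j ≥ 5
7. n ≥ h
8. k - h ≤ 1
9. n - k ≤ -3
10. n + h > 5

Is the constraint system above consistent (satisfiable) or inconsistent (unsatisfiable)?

Constraints 1, 5, 6, 8, and 9 give m − j ≥ 5, j − h ≥ -2, h − k ≥ -1, k − n ≥ 3, n − m ≥ -3.
Adding all 5 inequalities: the left sides telescope to 0, and the right sides sum to 5 + (-2) + (-1) + 3 + (-3) = 2. So 0 ≥ 2, which is false.

Unsatisfiable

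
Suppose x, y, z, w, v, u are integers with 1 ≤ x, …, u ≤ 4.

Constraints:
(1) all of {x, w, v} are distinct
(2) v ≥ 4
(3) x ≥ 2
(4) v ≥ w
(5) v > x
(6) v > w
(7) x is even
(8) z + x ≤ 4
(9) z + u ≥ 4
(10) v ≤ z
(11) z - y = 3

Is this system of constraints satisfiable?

From constraints 2 and 10: z ≥ v ≥ 4. From constraint 3: x ≥ 2. Hence z + x ≥ 6. But constraint 8 requires z + x ≤ 4, and 4 < 6. Contradiction.

Unsatisfiable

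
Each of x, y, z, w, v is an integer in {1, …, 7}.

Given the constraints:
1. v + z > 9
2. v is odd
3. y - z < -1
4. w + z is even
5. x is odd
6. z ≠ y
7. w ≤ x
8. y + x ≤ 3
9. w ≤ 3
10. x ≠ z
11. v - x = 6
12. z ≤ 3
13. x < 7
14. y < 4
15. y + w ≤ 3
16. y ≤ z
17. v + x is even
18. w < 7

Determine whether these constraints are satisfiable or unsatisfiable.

Satisfiable

One satisfying assignment is x = 1, y = 1, z = 3, w = 1, v = 7.
For the less obvious constraints — constraint 1: v + z = 10; constraint 3: y - z = -2; constraint 8: y + x = 2 — and the others hold by inspection.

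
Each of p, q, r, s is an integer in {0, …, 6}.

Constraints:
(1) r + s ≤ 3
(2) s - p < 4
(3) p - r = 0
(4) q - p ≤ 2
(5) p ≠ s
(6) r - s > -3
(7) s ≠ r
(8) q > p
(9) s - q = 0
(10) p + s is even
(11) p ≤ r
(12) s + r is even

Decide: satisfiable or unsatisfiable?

Try p = 0, q = 2, r = 0, s = 2.
Check constraint 1: r + s = 2; constraint 2: s - p = 2. The remaining constraints are straightforward to verify.

Satisfiable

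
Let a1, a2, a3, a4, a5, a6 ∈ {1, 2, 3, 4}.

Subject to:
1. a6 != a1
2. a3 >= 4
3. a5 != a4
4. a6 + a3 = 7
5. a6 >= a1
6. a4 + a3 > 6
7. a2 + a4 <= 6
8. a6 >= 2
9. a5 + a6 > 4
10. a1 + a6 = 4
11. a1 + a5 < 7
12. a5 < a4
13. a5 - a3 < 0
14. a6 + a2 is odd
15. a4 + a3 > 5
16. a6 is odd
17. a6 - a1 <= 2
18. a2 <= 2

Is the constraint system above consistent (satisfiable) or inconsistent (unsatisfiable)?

The assignment a1 = 1, a2 = 2, a3 = 4, a4 = 4, a5 = 3, a6 = 3 works:
  constraint 4 holds since a6 + a3 = 7.
  constraint 6 holds since a4 + a3 = 8.
  constraint 7 holds since a2 + a4 = 6.
The rest check out directly.

Satisfiable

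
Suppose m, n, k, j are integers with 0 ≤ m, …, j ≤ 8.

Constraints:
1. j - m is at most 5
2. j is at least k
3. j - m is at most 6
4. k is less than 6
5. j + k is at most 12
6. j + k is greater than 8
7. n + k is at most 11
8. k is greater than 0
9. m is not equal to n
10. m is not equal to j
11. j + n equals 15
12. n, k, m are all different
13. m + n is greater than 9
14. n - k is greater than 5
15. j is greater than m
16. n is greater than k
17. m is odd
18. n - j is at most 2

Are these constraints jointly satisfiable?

Setting (m, n, k, j) = (5, 7, 1, 8) satisfies everything: constraint 1: j - m = 3; constraint 3: j - m = 3; constraint 5: j + k = 9, and the others follow.

Satisfiable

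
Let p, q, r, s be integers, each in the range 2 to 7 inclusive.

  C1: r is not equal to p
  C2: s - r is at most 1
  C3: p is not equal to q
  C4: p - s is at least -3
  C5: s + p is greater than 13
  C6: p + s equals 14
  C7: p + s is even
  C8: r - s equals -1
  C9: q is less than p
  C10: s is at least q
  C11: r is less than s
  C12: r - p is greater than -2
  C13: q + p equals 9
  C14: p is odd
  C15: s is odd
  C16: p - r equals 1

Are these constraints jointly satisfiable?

Setting (p, q, r, s) = (7, 2, 6, 7) satisfies everything: constraint 2: s - r = 1; constraint 4: p - s = 0, and the others follow.

Satisfiable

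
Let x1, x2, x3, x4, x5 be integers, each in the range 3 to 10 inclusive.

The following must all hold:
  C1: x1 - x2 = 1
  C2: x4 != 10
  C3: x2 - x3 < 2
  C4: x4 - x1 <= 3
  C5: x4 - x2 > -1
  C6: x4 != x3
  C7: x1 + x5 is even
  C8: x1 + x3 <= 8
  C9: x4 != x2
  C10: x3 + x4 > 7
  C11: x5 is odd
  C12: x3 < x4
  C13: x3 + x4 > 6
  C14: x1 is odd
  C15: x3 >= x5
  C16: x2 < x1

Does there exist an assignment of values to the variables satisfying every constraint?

Satisfiable

The assignment x1 = 5, x2 = 4, x3 = 3, x4 = 5, x5 = 3 works:
  constraint 1 holds since x1 - x2 = 1.
  constraint 3 holds since x2 - x3 = 1.
  constraint 4 holds since x4 - x1 = 0.
The rest check out directly.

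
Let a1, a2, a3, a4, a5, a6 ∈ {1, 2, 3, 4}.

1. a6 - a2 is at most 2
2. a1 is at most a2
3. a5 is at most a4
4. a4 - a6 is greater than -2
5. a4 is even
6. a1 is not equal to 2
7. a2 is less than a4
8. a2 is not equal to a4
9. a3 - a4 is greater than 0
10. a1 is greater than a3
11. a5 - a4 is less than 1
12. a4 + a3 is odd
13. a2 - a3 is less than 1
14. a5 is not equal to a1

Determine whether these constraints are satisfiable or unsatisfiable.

Unsatisfiable

Constraints 2, 7, 9, and 10 give a2 < a4, a4 < a3, a3 < a1, a1 ≤ a2. Chaining: a2 < a4 < a3 < a1 ≤ a2, which forces a2 < a2 — impossible.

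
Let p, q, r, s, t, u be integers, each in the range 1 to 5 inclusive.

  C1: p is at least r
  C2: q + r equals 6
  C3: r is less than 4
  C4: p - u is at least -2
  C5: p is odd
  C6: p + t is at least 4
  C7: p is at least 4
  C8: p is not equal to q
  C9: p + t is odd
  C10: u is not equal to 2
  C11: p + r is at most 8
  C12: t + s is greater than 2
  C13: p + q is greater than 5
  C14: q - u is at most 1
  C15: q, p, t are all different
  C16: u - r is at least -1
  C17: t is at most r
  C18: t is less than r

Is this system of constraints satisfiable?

Satisfiable

One satisfying assignment is p = 5, q = 3, r = 3, s = 2, t = 2, u = 5.
For the less obvious constraints — constraint 2: q + r = 6; constraint 4: p - u = 0; constraint 6: p + t = 7 — and the others hold by inspection.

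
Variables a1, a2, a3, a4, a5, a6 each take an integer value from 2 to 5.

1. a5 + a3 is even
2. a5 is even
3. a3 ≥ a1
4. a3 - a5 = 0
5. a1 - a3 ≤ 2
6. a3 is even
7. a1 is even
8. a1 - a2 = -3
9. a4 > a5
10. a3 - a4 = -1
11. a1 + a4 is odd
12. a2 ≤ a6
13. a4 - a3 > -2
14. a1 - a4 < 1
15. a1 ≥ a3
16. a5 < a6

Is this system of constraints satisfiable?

Try a1 = 2, a2 = 5, a3 = 2, a4 = 3, a5 = 2, a6 = 5.
Check constraint 4: a3 - a5 = 0; constraint 5: a1 - a3 = 0; constraint 8: a1 - a2 = -3. The remaining constraints are straightforward to verify.

Satisfiable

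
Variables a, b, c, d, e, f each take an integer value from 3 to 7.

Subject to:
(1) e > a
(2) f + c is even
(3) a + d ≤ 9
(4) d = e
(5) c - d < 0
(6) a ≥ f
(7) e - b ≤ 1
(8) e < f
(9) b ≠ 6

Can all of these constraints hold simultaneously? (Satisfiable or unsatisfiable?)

Unsatisfiable

Constraints 1, 6, and 8 give a < e, e < f, f ≤ a. Chaining: a < e < f ≤ a, which forces a < a — impossible.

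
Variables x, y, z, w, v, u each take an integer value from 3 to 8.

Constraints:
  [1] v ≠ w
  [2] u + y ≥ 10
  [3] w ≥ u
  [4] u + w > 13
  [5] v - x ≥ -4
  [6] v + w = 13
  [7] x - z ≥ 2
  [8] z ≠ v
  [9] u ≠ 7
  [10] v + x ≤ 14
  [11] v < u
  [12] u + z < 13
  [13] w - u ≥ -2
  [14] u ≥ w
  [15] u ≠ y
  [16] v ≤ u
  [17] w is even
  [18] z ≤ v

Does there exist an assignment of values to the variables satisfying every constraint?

Setting (x, y, z, w, v, u) = (8, 5, 4, 8, 5, 8) satisfies everything: constraint 2: u + y = 13; constraint 4: u + w = 16; constraint 5: v - x = -3, and the others follow.

Satisfiable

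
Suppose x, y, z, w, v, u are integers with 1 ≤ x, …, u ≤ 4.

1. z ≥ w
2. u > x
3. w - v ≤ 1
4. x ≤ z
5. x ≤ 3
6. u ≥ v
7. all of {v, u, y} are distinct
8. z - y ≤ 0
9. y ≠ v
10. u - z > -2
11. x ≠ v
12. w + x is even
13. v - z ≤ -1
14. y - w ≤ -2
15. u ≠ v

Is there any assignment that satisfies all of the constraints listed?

Constraints 3, 8, 13, and 14 give y − z ≥ 0, z − v ≥ 1, v − w ≥ -1, w − y ≥ 2.
Adding all 4 inequalities: the left sides telescope to 0, and the right sides sum to 0 + 1 + (-1) + 2 = 2. So 0 ≥ 2, which is false.

Unsatisfiable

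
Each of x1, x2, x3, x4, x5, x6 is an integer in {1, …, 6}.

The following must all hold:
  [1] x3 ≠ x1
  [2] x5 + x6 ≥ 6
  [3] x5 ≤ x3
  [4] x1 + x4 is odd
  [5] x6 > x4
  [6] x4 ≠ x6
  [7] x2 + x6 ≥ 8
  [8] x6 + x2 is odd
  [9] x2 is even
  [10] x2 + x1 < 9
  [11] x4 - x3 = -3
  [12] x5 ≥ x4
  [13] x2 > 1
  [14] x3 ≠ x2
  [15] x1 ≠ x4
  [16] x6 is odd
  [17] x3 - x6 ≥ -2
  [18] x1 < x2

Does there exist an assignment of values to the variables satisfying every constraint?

Satisfiable

Setting (x1, x2, x3, x4, x5, x6) = (1, 6, 5, 2, 2, 5) satisfies everything: constraint 2: x5 + x6 = 7; constraint 7: x2 + x6 = 11; constraint 10: x2 + x1 = 7, and the others follow.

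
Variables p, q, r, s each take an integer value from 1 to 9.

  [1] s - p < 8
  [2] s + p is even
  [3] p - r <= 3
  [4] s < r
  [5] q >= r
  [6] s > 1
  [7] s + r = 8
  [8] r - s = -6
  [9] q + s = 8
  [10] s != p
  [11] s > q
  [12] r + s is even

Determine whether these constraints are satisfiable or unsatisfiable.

Constraints 4, 5, and 11 give r ≤ q, q < s, s < r. Chaining: r ≤ q < s < r, which forces r < r — impossible.

Unsatisfiable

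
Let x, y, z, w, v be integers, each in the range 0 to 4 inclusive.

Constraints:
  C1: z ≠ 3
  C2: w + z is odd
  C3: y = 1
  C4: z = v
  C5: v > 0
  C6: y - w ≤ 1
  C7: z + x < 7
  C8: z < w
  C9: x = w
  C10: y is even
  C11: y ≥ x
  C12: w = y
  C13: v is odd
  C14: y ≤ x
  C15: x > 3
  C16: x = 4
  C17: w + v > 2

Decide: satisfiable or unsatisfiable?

Constraint 16 fixes x = 4 and constraint 3 fixes y = 1. Constraints 9 and 12 give x = w = y, so x = y. But 4 ≠ 1 — contradiction.

Unsatisfiable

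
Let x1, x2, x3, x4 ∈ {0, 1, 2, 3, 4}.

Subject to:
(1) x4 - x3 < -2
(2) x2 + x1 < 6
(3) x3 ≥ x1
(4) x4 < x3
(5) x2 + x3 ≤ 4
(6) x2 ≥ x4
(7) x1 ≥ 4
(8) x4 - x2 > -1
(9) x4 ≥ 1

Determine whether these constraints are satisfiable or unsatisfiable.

From constraints 6 and 9: x2 ≥ x4 ≥ 1. From constraints 3 and 7: x3 ≥ x1 ≥ 4. Hence x2 + x3 ≥ 5. But constraint 5 requires x2 + x3 ≤ 4, and 4 < 5. Contradiction.

Unsatisfiable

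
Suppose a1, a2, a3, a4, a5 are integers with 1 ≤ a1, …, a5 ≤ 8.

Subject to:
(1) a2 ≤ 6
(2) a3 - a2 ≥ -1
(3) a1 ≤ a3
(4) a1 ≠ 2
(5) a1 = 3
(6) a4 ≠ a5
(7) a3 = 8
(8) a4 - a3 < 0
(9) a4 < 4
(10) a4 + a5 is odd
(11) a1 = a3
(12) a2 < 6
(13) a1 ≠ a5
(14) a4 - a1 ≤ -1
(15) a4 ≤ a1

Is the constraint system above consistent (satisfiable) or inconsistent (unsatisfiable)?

Constraint 5 fixes a1 = 3 and constraint 7 fixes a3 = 8, but constraint 11 requires a1 = a3. Since 3 ≠ 8, contradiction.

Unsatisfiable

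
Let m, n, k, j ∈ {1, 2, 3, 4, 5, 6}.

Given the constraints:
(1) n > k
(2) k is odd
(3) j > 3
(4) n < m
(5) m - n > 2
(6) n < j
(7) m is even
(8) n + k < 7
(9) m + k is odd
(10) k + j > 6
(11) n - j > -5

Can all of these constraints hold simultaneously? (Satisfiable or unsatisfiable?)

The assignment m = 6, n = 3, k = 1, j = 6 works:
  constraint 5 holds since m - n = 3.
  constraint 8 holds since n + k = 4.
The rest check out directly.

Satisfiable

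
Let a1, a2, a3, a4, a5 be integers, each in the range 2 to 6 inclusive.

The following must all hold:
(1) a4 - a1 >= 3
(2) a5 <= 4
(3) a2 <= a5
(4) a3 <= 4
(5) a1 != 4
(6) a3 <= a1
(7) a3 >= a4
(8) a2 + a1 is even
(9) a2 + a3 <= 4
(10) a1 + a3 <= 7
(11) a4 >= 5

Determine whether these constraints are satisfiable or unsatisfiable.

Unsatisfiable

From constraints 7 and 11: a3 ≥ a4 and a4 ≥ 5, so a3 ≥ 5. From constraint 4: a3 ≤ 4. But 4 < 5, so no value of a3 works.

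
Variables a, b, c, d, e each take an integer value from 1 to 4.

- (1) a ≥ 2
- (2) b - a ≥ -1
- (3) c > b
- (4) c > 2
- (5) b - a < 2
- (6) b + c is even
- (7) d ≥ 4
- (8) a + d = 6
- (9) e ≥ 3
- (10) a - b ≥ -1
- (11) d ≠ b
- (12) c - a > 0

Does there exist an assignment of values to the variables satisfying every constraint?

Satisfiable

One satisfying assignment is a = 2, b = 2, c = 4, d = 4, e = 4.
For the less obvious constraints — constraint 2: b - a = 0; constraint 5: b - a = 0; constraint 8: a + d = 6 — and the others hold by inspection.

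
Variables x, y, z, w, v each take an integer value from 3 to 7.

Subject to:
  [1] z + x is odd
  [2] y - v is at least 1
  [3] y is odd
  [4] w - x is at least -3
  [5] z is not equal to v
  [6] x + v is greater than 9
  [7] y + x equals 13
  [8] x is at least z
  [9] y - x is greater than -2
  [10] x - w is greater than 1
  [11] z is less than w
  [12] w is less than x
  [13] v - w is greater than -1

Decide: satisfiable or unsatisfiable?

Try x = 6, y = 7, z = 3, w = 4, v = 5.
Check constraint 2: y - v = 2; constraint 4: w - x = -2. The remaining constraints are straightforward to verify.

Satisfiable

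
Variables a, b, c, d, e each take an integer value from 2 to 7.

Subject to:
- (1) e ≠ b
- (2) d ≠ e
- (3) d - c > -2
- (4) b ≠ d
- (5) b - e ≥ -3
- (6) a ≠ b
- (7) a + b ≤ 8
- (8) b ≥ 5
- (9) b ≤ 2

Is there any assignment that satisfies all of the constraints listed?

From constraint 8: b ≥ 5. From constraint 9: b ≤ 2. But 2 < 5, so no value of b works.

Unsatisfiable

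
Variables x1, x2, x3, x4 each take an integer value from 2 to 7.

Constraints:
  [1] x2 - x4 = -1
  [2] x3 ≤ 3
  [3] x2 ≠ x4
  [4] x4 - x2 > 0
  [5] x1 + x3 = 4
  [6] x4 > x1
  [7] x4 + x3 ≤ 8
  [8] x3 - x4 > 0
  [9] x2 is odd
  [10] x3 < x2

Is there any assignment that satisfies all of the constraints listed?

Constraints 4, 8, and 10 give x3 < x2, x2 < x4, x4 < x3. Chaining: x3 < x2 < x4 < x3, which forces x3 < x3 — impossible.

Unsatisfiable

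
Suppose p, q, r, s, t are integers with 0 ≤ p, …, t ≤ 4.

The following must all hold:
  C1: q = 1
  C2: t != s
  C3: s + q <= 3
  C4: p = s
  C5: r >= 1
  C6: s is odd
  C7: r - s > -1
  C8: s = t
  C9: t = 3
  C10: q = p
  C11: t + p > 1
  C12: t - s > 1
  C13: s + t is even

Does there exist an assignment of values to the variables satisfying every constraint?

Unsatisfiable

Constraint 1 fixes q = 1 and constraint 9 fixes t = 3. Constraints 4, 8, and 10 give q = p = s = t, so q = t. But 1 ≠ 3 — contradiction.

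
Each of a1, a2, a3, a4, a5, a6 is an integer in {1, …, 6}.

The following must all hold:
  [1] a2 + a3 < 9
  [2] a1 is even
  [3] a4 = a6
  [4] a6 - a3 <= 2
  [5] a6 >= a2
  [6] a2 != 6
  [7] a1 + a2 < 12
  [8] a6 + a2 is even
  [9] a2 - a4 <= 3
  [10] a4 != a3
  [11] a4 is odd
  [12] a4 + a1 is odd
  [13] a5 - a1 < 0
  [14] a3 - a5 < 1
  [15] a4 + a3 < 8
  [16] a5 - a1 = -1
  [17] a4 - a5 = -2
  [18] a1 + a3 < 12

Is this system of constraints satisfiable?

One satisfying assignment is a1 = 6, a2 = 3, a3 = 4, a4 = 3, a5 = 5, a6 = 3.
For the less obvious constraints — constraint 1: a2 + a3 = 7; constraint 4: a6 - a3 = -1 — and the others hold by inspection.

Satisfiable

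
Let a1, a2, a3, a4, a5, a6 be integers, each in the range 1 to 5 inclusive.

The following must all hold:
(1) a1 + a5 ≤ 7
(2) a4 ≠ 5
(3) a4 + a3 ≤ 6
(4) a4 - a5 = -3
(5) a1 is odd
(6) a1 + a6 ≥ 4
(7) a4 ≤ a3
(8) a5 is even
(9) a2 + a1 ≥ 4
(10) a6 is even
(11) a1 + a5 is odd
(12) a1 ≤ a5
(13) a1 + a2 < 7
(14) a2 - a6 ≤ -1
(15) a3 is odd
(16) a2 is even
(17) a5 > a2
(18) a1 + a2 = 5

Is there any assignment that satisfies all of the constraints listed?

Satisfiable

Take a1 = 3, a2 = 2, a3 = 3, a4 = 1, a5 = 4, a6 = 4. Then constraint 1: a1 + a5 = 7; constraint 3: a4 + a3 = 4; constraint 4: a4 - a5 = -3, and every other listed constraint is also met.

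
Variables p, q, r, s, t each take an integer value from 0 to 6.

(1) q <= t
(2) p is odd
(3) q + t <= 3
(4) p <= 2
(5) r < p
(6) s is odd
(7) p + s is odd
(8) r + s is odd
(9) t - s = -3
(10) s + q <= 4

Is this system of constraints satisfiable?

Unsatisfiable

Constraint 2 makes p odd and constraint 6 makes s odd, so p + s must be even. Constraint 7 says p + s is odd — contradiction.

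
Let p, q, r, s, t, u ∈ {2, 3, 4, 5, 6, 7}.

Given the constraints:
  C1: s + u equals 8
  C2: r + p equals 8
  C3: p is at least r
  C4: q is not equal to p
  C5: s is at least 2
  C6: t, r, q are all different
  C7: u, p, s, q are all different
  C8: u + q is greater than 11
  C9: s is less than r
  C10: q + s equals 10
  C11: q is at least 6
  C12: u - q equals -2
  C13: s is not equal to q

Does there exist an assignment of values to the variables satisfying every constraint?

Satisfiable

Setting (p, q, r, s, t, u) = (4, 7, 4, 3, 6, 5) satisfies everything: constraint 1: s + u = 8; constraint 2: r + p = 8; constraint 8: u + q = 12, and the others follow.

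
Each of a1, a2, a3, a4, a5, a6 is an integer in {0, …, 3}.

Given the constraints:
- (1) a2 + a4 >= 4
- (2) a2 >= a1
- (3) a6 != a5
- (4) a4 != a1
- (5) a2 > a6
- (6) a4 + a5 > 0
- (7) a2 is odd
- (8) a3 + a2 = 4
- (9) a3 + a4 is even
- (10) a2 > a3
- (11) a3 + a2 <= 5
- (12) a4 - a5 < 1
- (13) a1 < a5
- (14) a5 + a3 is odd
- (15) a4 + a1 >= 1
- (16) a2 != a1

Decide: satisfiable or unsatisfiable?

The assignment a1 = 0, a2 = 3, a3 = 1, a4 = 1, a5 = 2, a6 = 0 works:
  constraint 1 holds since a2 + a4 = 4.
  constraint 6 holds since a4 + a5 = 3.
The rest check out directly.

Satisfiable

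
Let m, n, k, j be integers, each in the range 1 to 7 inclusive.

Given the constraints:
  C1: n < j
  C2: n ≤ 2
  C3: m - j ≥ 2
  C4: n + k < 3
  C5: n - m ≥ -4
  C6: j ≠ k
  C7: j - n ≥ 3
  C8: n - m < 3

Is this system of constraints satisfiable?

Unsatisfiable

Constraints 3, 5, and 7 give m − j ≥ 2, j − n ≥ 3, n − m ≥ -4.
Adding all 3 inequalities: the left sides telescope to 0, and the right sides sum to 2 + 3 + (-4) = 1. So 0 ≥ 1, which is false.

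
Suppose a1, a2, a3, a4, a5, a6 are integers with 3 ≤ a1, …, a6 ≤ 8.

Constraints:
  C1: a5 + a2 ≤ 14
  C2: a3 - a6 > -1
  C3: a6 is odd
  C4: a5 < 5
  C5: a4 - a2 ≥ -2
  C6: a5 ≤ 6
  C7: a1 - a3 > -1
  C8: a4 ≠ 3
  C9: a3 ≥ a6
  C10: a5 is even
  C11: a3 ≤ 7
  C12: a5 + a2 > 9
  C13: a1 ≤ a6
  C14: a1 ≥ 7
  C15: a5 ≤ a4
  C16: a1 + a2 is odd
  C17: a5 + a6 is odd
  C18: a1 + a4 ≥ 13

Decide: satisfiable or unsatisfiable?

Satisfiable

The assignment a1 = 7, a2 = 8, a3 = 7, a4 = 6, a5 = 4, a6 = 7 works:
  constraint 1 holds since a5 + a2 = 12.
  constraint 2 holds since a3 - a6 = 0.
  constraint 5 holds since a4 - a2 = -2.
The rest check out directly.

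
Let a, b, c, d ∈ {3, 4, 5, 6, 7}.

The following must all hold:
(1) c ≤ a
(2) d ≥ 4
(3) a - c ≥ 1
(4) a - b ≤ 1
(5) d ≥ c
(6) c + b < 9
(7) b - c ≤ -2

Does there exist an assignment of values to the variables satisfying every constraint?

Unsatisfiable

Constraints 3, 4, and 7 give c − b ≥ 2, b − a ≥ -1, a − c ≥ 1.
Adding all 3 inequalities: the left sides telescope to 0, and the right sides sum to 2 + (-1) + 1 = 2. So 0 ≥ 2, which is false.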